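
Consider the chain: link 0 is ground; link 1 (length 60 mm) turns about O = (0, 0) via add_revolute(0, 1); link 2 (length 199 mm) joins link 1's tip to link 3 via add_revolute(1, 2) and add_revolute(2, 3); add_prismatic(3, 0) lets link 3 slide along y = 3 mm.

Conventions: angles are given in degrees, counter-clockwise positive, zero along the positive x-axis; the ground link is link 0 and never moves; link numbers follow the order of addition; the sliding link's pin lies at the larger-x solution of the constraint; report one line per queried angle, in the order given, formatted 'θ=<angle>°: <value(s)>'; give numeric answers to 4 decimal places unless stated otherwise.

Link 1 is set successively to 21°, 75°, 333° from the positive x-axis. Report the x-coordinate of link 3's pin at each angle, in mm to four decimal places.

geometry: r = 60 mm, L = 199 mm, e = 3 mm
θ=21°: crank pin P = (r cos θ, r sin θ) = (56.014826, 21.502077)
θ=21°: h = r sin θ − e = 21.502077 − 3 = 18.502077
θ=21°: x = r cos θ + √(L² − h²) = 56.014826 + 198.138015 = 254.152841
θ=75°: crank pin P = (r cos θ, r sin θ) = (15.529143, 57.955550)
θ=75°: h = r sin θ − e = 57.955550 − 3 = 54.955550
θ=75°: x = r cos θ + √(L² − h²) = 15.529143 + 191.261307 = 206.790450
θ=333°: crank pin P = (r cos θ, r sin θ) = (53.460391, -27.239430)
θ=333°: h = r sin θ − e = -27.239430 − 3 = -30.239430
θ=333°: x = r cos θ + √(L² − h²) = 53.460391 + 196.689036 = 250.149427

θ=21°: 254.1528
θ=75°: 206.7904
θ=333°: 250.1494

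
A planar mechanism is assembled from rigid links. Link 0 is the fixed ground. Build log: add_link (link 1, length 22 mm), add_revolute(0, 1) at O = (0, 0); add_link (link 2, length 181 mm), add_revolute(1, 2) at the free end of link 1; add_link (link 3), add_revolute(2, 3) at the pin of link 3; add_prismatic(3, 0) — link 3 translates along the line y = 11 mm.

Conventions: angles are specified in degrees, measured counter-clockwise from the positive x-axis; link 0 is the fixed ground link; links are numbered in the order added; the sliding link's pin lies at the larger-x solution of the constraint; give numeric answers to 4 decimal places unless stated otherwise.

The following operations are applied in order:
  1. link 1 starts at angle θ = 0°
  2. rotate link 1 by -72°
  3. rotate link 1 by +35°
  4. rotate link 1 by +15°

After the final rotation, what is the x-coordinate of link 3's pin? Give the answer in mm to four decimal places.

geometry: r = 22 mm, L = 181 mm, e = 11 mm; θ starts at 0°
rotate link 1 by -72°: θ ← 0° -72° = -72°
rotate link 1 by +35°: θ ← -72° +35° = -37°
rotate link 1 by +15°: θ ← -37° +15° = -22°
crank pin P = (r cos θ, r sin θ) = (20.398045, -8.241345)
h = r sin θ − e = -8.241345 − 11 = -19.241345
x = r cos θ + √(L² − h²) = 20.398045 + 179.974361 = 200.372406

200.3724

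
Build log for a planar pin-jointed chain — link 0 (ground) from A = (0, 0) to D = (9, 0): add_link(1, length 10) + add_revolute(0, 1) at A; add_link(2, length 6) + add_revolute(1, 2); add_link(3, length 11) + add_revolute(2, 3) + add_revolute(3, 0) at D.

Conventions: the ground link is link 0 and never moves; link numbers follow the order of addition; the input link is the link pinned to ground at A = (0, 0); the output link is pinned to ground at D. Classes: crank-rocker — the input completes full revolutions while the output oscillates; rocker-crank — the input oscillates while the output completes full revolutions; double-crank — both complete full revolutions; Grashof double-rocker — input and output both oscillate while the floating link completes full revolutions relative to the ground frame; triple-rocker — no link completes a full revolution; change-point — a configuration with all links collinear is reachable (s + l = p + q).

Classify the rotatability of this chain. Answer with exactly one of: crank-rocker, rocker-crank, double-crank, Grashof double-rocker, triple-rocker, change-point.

lengths: ground=9, input=10, coupler=6, output=11
sorted: s=6 (shortest), l=11 (longest), p+q=19
s + l = 17 vs p + q = 19
s + l < p + q (Grashof) with shortest = coupler link → Grashof double-rocker

Grashof double-rocker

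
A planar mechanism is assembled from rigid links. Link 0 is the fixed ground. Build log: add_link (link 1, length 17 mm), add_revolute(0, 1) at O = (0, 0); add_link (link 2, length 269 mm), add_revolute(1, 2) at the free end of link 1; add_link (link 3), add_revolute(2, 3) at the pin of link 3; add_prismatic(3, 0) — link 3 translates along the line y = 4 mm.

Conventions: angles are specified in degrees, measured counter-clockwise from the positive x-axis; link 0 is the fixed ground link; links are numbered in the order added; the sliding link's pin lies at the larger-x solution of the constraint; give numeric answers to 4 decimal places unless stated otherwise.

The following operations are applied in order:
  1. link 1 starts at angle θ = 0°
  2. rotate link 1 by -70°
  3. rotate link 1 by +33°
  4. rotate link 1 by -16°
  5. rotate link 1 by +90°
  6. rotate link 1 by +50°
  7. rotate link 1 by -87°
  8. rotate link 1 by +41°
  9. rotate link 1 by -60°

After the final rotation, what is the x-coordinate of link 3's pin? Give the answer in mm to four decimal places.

geometry: r = 17 mm, L = 269 mm, e = 4 mm; θ starts at 0°
rotate link 1 by -70°: θ ← 0° -70° = -70°
rotate link 1 by +33°: θ ← -70° +33° = -37°
rotate link 1 by -16°: θ ← -37° -16° = -53°
rotate link 1 by +90°: θ ← -53° +90° = 37°
rotate link 1 by +50°: θ ← 37° +50° = 87°
rotate link 1 by -87°: θ ← 87° -87° = 0°
rotate link 1 by +41°: θ ← 0° +41° = 41°
rotate link 1 by -60°: θ ← 41° -60° = -19°
crank pin P = (r cos θ, r sin θ) = (16.073816, -5.534659)
h = r sin θ − e = -5.534659 − 4 = -9.534659
x = r cos θ + √(L² − h²) = 16.073816 + 268.830970 = 284.904786

284.9048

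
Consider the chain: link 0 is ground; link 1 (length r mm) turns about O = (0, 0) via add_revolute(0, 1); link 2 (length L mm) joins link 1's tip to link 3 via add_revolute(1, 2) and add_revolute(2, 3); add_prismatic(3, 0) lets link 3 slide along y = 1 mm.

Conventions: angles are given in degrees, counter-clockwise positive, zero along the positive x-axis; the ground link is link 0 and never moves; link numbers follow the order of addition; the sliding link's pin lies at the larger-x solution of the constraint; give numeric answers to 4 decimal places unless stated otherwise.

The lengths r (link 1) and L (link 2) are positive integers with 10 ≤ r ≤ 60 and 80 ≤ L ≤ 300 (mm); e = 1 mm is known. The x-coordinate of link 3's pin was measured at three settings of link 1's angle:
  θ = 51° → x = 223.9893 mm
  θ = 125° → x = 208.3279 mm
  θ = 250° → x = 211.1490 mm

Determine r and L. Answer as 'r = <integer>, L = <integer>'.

constraint per measurement: (x − r cos θ)² + (r sin θ − e)² = L²
subtracting the θ₁ and θ₂ equations cancels the r² and L² terms:
r = (x₁² − x₂²) / (2[(x₁cos θ₁ + e sin θ₁) − (x₂cos θ₂ + e sin θ₂)]) = 13.0000 → r = 13
L² = (x₁ − r cos θ₁)² + (r sin θ₁ − e)² = 46656.0138 → L = 216.0000 → L = 216
check at θ₃=250°: x = 211.1490 (printed 211.1490) ✓

r = 13, L = 216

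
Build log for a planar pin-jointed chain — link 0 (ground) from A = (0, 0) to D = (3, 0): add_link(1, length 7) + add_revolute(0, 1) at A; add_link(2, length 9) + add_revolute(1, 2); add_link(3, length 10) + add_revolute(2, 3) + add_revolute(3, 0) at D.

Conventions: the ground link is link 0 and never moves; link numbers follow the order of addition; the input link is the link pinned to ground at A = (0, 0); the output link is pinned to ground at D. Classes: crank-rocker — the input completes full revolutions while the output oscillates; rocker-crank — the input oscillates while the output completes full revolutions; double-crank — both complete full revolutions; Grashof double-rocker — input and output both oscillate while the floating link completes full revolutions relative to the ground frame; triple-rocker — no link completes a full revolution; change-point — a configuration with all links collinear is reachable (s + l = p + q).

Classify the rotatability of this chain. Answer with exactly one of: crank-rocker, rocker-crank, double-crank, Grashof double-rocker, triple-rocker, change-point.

lengths: ground=3, input=7, coupler=9, output=10
sorted: s=3 (shortest), l=10 (longest), p+q=16
s + l = 13 vs p + q = 16
s + l < p + q (Grashof) with shortest = ground link → double-crank

double-crank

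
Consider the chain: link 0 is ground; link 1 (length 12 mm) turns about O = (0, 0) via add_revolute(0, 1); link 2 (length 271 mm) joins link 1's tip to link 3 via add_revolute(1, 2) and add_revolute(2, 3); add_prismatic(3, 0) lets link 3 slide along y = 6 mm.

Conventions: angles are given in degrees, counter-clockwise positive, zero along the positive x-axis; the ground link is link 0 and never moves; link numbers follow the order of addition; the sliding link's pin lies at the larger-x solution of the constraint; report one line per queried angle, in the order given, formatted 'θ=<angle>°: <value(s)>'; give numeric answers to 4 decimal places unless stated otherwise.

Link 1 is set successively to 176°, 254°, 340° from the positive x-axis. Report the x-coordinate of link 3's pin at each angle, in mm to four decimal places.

geometry: r = 12 mm, L = 271 mm, e = 6 mm
θ=176°: crank pin P = (r cos θ, r sin θ) = (-11.970769, 0.837078)
θ=176°: h = r sin θ − e = 0.837078 − 6 = -5.162922
θ=176°: x = r cos θ + √(L² − h²) = -11.970769 + 270.950815 = 258.980047
θ=254°: crank pin P = (r cos θ, r sin θ) = (-3.307648, -11.535140)
θ=254°: h = r sin θ − e = -11.535140 − 6 = -17.535140
θ=254°: x = r cos θ + √(L² − h²) = -3.307648 + 270.432097 = 267.124448
θ=340°: crank pin P = (r cos θ, r sin θ) = (11.276311, -4.104242)
θ=340°: h = r sin θ − e = -4.104242 − 6 = -10.104242
θ=340°: x = r cos θ + √(L² − h²) = 11.276311 + 270.811566 = 282.087877

θ=176°: 258.9800
θ=254°: 267.1244
θ=340°: 282.0879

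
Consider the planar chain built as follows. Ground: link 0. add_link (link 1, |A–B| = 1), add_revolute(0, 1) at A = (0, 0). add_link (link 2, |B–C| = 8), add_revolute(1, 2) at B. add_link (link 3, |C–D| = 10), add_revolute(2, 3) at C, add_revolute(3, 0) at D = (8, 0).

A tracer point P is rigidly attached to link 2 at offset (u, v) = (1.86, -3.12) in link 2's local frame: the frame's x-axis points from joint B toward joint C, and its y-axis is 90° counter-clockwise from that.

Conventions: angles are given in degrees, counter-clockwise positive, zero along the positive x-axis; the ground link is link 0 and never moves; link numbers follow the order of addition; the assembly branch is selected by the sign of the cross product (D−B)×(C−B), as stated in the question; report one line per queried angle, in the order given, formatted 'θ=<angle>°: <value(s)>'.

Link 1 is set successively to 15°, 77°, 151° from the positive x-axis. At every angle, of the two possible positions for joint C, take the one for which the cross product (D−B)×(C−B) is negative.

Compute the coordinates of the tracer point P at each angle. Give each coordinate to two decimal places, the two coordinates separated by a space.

A=(0,0), D=(8.00,0)
θ=15°: B = A + 1.00·(cos15°, sin15°) = (0.9659, 0.2588)
θ=15°: |BD| = 7.0388
θ=15°: circle(B,8.00) ∩ circle(D,10.00): a=0.9622, h=7.9419
θ=15°:   candidates: C₊=(2.2195,8.1600) cross=55.902; C₋=(1.6354,-7.7131) cross=-55.902
θ=15°:   branch - wants cross < 0 → take C=(1.6354,-7.7131) (cross=-55.902)
θ=15°: ex = (C−B)/|BC| = (0.0837,-0.9965); ey = (0.9965,0.0837)
θ=15°: P = B + 1.86·ex + -3.12·ey = (-1.9875,-1.8558)
θ=77°: B = A + 1.00·(cos77°, sin77°) = (0.2250, 0.9744)
θ=77°: |BD| = 7.8359
θ=77°: circle(B,8.00) ∩ circle(D,10.00): a=1.6208, h=7.8341
θ=77°:   candidates: C₊=(2.8073,8.5461) cross=61.387; C₋=(0.8590,-7.0005) cross=-61.387
θ=77°:   branch - wants cross < 0 → take C=(0.8590,-7.0005) (cross=-61.387)
θ=77°: ex = (C−B)/|BC| = (0.0793,-0.9969); ey = (0.9969,0.0793)
θ=77°: P = B + 1.86·ex + -3.12·ey = (-2.7378,-1.1271)
θ=151°: B = A + 1.00·(cos151°, sin151°) = (-0.8746, 0.4848)
θ=151°: |BD| = 8.8879
θ=151°: circle(B,8.00) ∩ circle(D,10.00): a=2.4187, h=7.6256
θ=151°:   candidates: C₊=(1.9564,7.9671) cross=67.775; C₋=(1.1245,-7.2614) cross=-67.775
θ=151°:   branch - wants cross < 0 → take C=(1.1245,-7.2614) (cross=-67.775)
θ=151°: ex = (C−B)/|BC| = (0.2499,-0.9683); ey = (0.9683,0.2499)
θ=151°: P = B + 1.86·ex + -3.12·ey = (-3.4308,-2.0958)

θ=15°: -1.99 -1.86
θ=77°: -2.74 -1.13
θ=151°: -3.43 -2.10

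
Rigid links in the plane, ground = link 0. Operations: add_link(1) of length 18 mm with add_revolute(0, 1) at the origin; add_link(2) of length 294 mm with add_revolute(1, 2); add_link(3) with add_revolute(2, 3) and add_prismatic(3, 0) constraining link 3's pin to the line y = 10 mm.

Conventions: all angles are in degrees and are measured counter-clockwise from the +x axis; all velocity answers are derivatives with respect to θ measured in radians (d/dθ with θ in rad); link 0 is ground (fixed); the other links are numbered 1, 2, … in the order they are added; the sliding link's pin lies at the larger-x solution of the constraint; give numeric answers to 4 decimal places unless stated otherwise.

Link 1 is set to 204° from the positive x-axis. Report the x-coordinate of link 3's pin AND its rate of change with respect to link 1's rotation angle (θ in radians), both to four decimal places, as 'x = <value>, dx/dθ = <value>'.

geometry: r = 18 mm, L = 294 mm, e = 10 mm
crank pin P = (r cos θ, r sin θ) = (-16.443818, -7.321260)
h = r sin θ − e = -7.321260 − 10 = -17.321260
x = r cos θ + √(L² − h²) = -16.443818 + 293.489308 = 277.045490
dx/dθ = −r sin θ − h·r cos θ/√(L² − h²) (θ in radians; h = -17.321260) = 6.350772

x = 277.0455, dx/dθ = 6.3508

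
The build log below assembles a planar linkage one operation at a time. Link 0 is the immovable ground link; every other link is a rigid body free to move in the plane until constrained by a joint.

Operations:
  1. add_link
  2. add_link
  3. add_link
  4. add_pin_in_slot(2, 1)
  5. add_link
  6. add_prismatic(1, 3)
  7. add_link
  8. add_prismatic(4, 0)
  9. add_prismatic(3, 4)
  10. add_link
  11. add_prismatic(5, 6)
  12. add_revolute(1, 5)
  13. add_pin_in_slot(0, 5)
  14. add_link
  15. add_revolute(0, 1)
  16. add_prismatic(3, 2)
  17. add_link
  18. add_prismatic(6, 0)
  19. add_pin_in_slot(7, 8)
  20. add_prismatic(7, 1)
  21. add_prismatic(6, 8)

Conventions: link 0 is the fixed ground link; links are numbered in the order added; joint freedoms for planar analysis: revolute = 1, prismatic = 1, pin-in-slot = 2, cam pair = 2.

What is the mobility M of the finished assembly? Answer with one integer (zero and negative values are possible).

ground; <1,0,0>
#1 <2,0,0>
#2 <3,0,0>
#3 <4,0,0>
PS:2↔1 J2 <4,0,1>
#4 <5,0,1>
P:1↔3 J1 <5,1,1>
#5 <6,1,1>
P:4↔0 J1 <6,2,1>
P:3↔4 J1 <6,3,1>
#6 <7,3,1>
P:5↔6 J1 <7,4,1>
R:1↔5 J1 <7,5,1>
PS:0↔5 J2 <7,5,2>
#7 <8,5,2>
R:0↔1 J1 <8,6,2>
P:3↔2 J1 <8,7,2>
#8 <9,7,2>
P:6↔0 J1 <9,8,2>
PS:7↔8 J2 <9,8,3>
P:7↔1 J1 <9,9,3>
P:6↔8 J1 <9,10,3>
3×8 − 2×10 − 1×3 = 1

M = 1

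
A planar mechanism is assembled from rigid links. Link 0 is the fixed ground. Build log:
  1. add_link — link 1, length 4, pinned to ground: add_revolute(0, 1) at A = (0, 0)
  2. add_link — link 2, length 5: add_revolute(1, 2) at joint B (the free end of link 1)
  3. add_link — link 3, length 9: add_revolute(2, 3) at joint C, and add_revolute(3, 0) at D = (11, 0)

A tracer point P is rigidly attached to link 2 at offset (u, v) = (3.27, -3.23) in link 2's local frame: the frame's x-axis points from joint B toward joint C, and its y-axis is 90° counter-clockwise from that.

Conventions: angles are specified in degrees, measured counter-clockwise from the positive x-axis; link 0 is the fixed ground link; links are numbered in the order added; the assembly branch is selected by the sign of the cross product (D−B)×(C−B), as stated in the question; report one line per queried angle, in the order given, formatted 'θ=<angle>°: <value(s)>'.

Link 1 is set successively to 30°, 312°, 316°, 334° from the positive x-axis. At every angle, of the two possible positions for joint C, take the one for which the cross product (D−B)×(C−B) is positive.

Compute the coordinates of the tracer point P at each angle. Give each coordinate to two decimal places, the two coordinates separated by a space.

A=(0,0), D=(11.00,0)
θ=30°: B = A + 4.00·(cos30°, sin30°) = (3.4641, 2.0000)
θ=30°: |BD| = 7.7968
θ=30°: circle(B,5.00) ∩ circle(D,9.00): a=0.3072, h=4.9906
θ=30°:   candidates: C₊=(5.0411,6.7448) cross=38.910; C₋=(2.4808,-2.9024) cross=-38.910
θ=30°:   branch + wants cross > 0 → take C=(5.0411,6.7448) (cross=38.910)
θ=30°: ex = (C−B)/|BC| = (0.3154,0.9490); ey = (-0.9490,0.3154)
θ=30°: P = B + 3.27·ex + -3.23·ey = (7.5606,4.0843)
θ=312°: B = A + 4.00·(cos312°, sin312°) = (2.6765, -2.9726)
θ=312°: |BD| = 8.8384
θ=312°: circle(B,5.00) ∩ circle(D,9.00): a=1.2512, h=4.8409
θ=312°:   candidates: C₊=(2.2267,2.0071) cross=42.786; C₋=(5.4829,-7.1107) cross=-42.786
θ=312°:   branch + wants cross > 0 → take C=(2.2267,2.0071) (cross=42.786)
θ=312°: ex = (C−B)/|BC| = (-0.0900,0.9959); ey = (-0.9959,-0.0900)
θ=312°: P = B + 3.27·ex + -3.23·ey = (5.5992,0.5748)
θ=316°: B = A + 4.00·(cos316°, sin316°) = (2.8774, -2.7786)
θ=316°: |BD| = 8.5848
θ=316°: circle(B,5.00) ∩ circle(D,9.00): a=1.0308, h=4.8926
θ=316°:   candidates: C₊=(2.2691,2.1842) cross=42.002; C₋=(5.4362,-7.0742) cross=-42.002
θ=316°:   branch + wants cross > 0 → take C=(2.2691,2.1842) (cross=42.002)
θ=316°: ex = (C−B)/|BC| = (-0.1217,0.9926); ey = (-0.9926,-0.1217)
θ=316°: P = B + 3.27·ex + -3.23·ey = (5.6855,0.8600)
θ=334°: B = A + 4.00·(cos334°, sin334°) = (3.5952, -1.7535)
θ=334°: |BD| = 7.6096
θ=334°: circle(B,5.00) ∩ circle(D,9.00): a=0.1252, h=4.9984
θ=334°:   candidates: C₊=(2.5653,3.1393) cross=38.036; C₋=(4.8688,-6.5885) cross=-38.036
θ=334°:   branch + wants cross > 0 → take C=(2.5653,3.1393) (cross=38.036)
θ=334°: ex = (C−B)/|BC| = (-0.2060,0.9786); ey = (-0.9786,-0.2060)
θ=334°: P = B + 3.27·ex + -3.23·ey = (6.0823,2.1117)

θ=30°: 7.56 4.08
θ=312°: 5.60 0.57
θ=316°: 5.69 0.86
θ=334°: 6.08 2.11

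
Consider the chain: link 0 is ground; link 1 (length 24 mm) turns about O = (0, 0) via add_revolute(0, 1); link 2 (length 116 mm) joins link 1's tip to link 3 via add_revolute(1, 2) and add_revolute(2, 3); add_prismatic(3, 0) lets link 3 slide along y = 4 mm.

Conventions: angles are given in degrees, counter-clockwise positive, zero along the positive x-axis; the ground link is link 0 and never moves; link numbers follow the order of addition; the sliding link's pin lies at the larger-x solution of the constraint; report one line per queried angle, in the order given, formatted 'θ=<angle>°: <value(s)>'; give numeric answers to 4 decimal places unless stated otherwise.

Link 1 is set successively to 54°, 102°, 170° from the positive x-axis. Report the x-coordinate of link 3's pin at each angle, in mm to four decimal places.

geometry: r = 24 mm, L = 116 mm, e = 4 mm
θ=54°: crank pin P = (r cos θ, r sin θ) = (14.106846, 19.416408)
θ=54°: h = r sin θ − e = 19.416408 − 4 = 15.416408
θ=54°: x = r cos θ + √(L² − h²) = 14.106846 + 114.971015 = 129.077861
θ=102°: crank pin P = (r cos θ, r sin θ) = (-4.989881, 23.475542)
θ=102°: h = r sin θ − e = 23.475542 − 4 = 19.475542
θ=102°: x = r cos θ + √(L² − h²) = -4.989881 + 114.353414 = 109.363533
θ=170°: crank pin P = (r cos θ, r sin θ) = (-23.635386, 4.167556)
θ=170°: h = r sin θ − e = 4.167556 − 4 = 0.167556
θ=170°: x = r cos θ + √(L² − h²) = -23.635386 + 115.999879 = 92.364493

θ=54°: 129.0779
θ=102°: 109.3635
θ=170°: 92.3645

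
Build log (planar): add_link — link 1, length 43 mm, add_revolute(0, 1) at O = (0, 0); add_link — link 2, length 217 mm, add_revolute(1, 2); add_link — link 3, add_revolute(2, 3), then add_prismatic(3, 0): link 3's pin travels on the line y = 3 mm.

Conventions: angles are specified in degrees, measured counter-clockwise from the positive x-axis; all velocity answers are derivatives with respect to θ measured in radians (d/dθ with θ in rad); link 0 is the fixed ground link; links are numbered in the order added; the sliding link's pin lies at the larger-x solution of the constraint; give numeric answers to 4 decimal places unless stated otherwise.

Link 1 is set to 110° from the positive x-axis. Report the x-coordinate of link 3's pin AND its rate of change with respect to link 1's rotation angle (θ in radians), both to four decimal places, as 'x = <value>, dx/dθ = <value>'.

geometry: r = 43 mm, L = 217 mm, e = 3 mm
crank pin P = (r cos θ, r sin θ) = (-14.706866, 40.406783)
h = r sin θ − e = 40.406783 − 3 = 37.406783
x = r cos θ + √(L² − h²) = -14.706866 + 213.751567 = 199.044701
dx/dθ = −r sin θ − h·r cos θ/√(L² − h²) (θ in radians; h = 37.406783) = -37.833063

x = 199.0447, dx/dθ = -37.8331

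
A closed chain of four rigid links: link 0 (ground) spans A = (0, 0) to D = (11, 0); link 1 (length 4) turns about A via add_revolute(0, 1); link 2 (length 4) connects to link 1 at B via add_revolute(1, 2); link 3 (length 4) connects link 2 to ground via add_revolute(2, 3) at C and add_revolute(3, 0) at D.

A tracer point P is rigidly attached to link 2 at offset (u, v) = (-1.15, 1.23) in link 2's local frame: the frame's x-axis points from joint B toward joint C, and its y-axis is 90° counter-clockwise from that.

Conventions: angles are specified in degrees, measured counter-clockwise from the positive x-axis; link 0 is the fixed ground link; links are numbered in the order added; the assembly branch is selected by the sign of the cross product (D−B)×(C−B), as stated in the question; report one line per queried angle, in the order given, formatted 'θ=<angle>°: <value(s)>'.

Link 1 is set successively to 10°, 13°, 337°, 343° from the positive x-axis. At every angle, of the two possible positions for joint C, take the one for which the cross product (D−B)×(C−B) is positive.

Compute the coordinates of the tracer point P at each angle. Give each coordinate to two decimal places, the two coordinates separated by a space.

A=(0,0), D=(11.00,0)
θ=10°: B = A + 4.00·(cos10°, sin10°) = (3.9392, 0.6946)
θ=10°: |BD| = 7.0949
θ=10°: circle(B,4.00) ∩ circle(D,4.00): a=3.5474, h=1.8482
θ=10°:   candidates: C₊=(7.6506,2.1866) cross=13.113; C₋=(7.2887,-1.4920) cross=-13.113
θ=10°:   branch + wants cross > 0 → take C=(7.6506,2.1866) (cross=13.113)
θ=10°: ex = (C−B)/|BC| = (0.9278,0.3730); ey = (-0.3730,0.9278)
θ=10°: P = B + -1.15·ex + 1.23·ey = (2.4134,1.4069)
θ=13°: B = A + 4.00·(cos13°, sin13°) = (3.8975, 0.8998)
θ=13°: |BD| = 7.1593
θ=13°: circle(B,4.00) ∩ circle(D,4.00): a=3.5796, h=1.7850
θ=13°:   candidates: C₊=(7.6731,2.2207) cross=12.779; C₋=(7.2244,-1.3209) cross=-12.779
θ=13°:   branch + wants cross > 0 → take C=(7.6731,2.2207) (cross=12.779)
θ=13°: ex = (C−B)/|BC| = (0.9439,0.3302); ey = (-0.3302,0.9439)
θ=13°: P = B + -1.15·ex + 1.23·ey = (2.4058,1.6810)
θ=337°: B = A + 4.00·(cos337°, sin337°) = (3.6820, -1.5629)
θ=337°: |BD| = 7.4830
θ=337°: circle(B,4.00) ∩ circle(D,4.00): a=3.7415, h=1.4146
θ=337°:   candidates: C₊=(7.0456,0.6019) cross=10.586; C₋=(7.6365,-2.1649) cross=-10.586
θ=337°:   branch + wants cross > 0 → take C=(7.0456,0.6019) (cross=10.586)
θ=337°: ex = (C−B)/|BC| = (0.8409,0.5412); ey = (-0.5412,0.8409)
θ=337°: P = B + -1.15·ex + 1.23·ey = (2.0493,-1.1510)
θ=343°: B = A + 4.00·(cos343°, sin343°) = (3.8252, -1.1695)
θ=343°: |BD| = 7.2695
θ=343°: circle(B,4.00) ∩ circle(D,4.00): a=3.6347, h=1.6699
θ=343°:   candidates: C₊=(7.1440,1.0634) cross=12.140; C₋=(7.6813,-2.2329) cross=-12.140
θ=343°:   branch + wants cross > 0 → take C=(7.1440,1.0634) (cross=12.140)
θ=343°: ex = (C−B)/|BC| = (0.8297,0.5582); ey = (-0.5582,0.8297)
θ=343°: P = B + -1.15·ex + 1.23·ey = (2.1845,-0.7909)

θ=10°: 2.41 1.41
θ=13°: 2.41 1.68
θ=337°: 2.05 -1.15
θ=343°: 2.18 -0.79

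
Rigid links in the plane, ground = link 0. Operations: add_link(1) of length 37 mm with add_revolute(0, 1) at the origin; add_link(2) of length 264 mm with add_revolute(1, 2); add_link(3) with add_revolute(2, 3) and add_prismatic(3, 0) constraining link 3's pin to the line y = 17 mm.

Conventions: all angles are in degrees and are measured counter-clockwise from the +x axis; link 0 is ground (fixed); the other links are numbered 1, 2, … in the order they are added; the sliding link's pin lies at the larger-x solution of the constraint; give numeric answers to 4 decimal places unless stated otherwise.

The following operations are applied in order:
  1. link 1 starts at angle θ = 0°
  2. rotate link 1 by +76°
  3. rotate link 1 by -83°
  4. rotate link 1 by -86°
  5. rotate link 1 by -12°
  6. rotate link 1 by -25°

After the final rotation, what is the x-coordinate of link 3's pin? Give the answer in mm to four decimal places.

geometry: r = 37 mm, L = 264 mm, e = 17 mm; θ starts at 0°
rotate link 1 by +76°: θ ← 0° +76° = 76°
rotate link 1 by -83°: θ ← 76° -83° = -7°
rotate link 1 by -86°: θ ← -7° -86° = -93°
rotate link 1 by -12°: θ ← -93° -12° = -105°
rotate link 1 by -25°: θ ← -105° -25° = -130°
crank pin P = (r cos θ, r sin θ) = (-23.783142, -28.343644)
h = r sin θ − e = -28.343644 − 17 = -45.343644
x = r cos θ + √(L² − h²) = -23.783142 + 260.076823 = 236.293682

236.2937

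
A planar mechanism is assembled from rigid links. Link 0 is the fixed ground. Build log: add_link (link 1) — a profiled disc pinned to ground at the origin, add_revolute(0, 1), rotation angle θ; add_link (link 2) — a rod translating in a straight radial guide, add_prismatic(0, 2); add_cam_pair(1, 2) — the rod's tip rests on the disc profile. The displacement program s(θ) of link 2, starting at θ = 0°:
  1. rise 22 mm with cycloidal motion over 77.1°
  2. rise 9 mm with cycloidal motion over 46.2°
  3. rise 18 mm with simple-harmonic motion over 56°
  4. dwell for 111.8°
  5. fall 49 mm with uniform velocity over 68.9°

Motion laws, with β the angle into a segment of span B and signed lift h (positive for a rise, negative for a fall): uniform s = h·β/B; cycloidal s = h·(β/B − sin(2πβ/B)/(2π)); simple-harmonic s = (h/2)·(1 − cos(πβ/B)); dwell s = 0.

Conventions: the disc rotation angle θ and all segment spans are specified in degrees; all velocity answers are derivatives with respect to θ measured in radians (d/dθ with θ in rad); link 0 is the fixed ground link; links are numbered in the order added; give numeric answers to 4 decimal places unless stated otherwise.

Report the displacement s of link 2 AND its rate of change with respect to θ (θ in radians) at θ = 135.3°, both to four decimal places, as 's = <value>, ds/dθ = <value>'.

seg 1 [0°–77.1°] cycloidal, h=22: full span → s += 22 → s = 22.0000
seg 2 [77.1°–123.3°] cycloidal, h=9: full span → s += 9 → s = 31.0000
seg 3 [123.3°–179.3°] simple-harmonic, h=18: θ=135.3° here. β=12, B=56. 18/2·(1 − cos(π·0.2143)) = 1.9635 → s = 32.9635
velocity in seg [123.3°–179.3°] (simple-harmonic), θ in radians: β = 12° = 0.2094 rad, B = 56° = 0.9774 rad; ds/dθ = (πh/(2B)) sin(πβ/B) = (π·18/(2·0.9774)) sin(π·0.2143) = 18.036669 mm/rad

s = 32.9635, ds/dθ = 18.0367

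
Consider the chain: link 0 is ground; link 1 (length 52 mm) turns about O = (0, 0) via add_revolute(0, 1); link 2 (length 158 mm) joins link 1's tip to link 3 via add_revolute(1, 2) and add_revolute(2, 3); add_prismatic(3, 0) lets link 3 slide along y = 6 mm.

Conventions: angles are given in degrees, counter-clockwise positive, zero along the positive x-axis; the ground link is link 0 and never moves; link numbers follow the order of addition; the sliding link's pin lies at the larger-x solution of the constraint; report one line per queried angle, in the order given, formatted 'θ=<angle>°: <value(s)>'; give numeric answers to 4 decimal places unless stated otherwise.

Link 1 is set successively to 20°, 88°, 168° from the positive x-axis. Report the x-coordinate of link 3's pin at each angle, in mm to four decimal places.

geometry: r = 52 mm, L = 158 mm, e = 6 mm
θ=20°: crank pin P = (r cos θ, r sin θ) = (48.864016, 17.785047)
θ=20°: h = r sin θ − e = 17.785047 − 6 = 11.785047
θ=20°: x = r cos θ + √(L² − h²) = 48.864016 + 157.559870 = 206.423886
θ=88°: crank pin P = (r cos θ, r sin θ) = (1.814774, 51.968323)
θ=88°: h = r sin θ − e = 51.968323 − 6 = 45.968323
θ=88°: x = r cos θ + √(L² − h²) = 1.814774 + 151.165185 = 152.979959
θ=168°: crank pin P = (r cos θ, r sin θ) = (-50.863675, 10.811408)
θ=168°: h = r sin θ − e = 10.811408 − 6 = 4.811408
θ=168°: x = r cos θ + √(L² − h²) = -50.863675 + 157.926725 = 107.063049

θ=20°: 206.4239
θ=88°: 152.9800
θ=168°: 107.0630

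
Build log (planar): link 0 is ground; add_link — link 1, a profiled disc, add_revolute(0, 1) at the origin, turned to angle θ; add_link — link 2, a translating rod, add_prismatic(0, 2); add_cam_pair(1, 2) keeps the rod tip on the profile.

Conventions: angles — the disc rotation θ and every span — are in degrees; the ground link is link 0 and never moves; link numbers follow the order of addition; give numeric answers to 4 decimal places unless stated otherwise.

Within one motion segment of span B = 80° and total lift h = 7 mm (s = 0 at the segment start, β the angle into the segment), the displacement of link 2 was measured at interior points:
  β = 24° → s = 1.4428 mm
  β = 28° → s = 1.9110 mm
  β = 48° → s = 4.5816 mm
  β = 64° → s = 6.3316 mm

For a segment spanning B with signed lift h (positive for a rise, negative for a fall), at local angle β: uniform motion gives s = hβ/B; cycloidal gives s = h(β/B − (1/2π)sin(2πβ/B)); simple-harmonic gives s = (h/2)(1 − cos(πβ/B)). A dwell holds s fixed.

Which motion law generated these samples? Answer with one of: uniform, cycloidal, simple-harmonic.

candidates at β/B = r: uniform s = h·r (linear in β); cycloidal s = h·(r − sin(2πr)/(2π)); simple-harmonic s = (h/2)(1 − cos(πr))
β=24°: printed 1.4428 | uniform 2.1000, cycloidal 1.0404, simple-harmonic 1.4428
β=28°: printed 1.9110 | uniform 2.4500, cycloidal 1.5487, simple-harmonic 1.9110
β=48°: printed 4.5816 | uniform 4.2000, cycloidal 4.8548, simple-harmonic 4.5816
β=64°: printed 6.3316 | uniform 5.6000, cycloidal 6.6596, simple-harmonic 6.3316
only one law matches every sample → simple-harmonic

simple-harmonic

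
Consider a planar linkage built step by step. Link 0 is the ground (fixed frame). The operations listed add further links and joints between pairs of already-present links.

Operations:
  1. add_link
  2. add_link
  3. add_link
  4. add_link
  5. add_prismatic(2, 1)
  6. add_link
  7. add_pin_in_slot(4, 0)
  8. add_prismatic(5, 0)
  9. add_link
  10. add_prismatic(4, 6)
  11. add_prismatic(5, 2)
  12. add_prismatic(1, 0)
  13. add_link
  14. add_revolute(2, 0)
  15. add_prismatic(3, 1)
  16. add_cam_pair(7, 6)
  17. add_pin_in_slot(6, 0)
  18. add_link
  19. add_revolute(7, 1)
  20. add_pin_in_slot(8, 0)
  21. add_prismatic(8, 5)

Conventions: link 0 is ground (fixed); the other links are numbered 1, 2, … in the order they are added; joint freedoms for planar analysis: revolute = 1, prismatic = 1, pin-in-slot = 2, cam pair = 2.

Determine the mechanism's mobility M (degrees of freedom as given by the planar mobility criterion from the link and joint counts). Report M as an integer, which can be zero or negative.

link 0 = ground. State L|J1|J2 = 1|0|0
+link1  2|0|0
+link2  3|0|0
+link3  4|0|0
+link4  5|0|0
P(2,1) f=1→J1  5|1|0
+link5  6|1|0
PS(4,0) f=2→J2  6|1|1
P(5,0) f=1→J1  6|2|1
+link6  7|2|1
P(4,6) f=1→J1  7|3|1
P(5,2) f=1→J1  7|4|1
P(1,0) f=1→J1  7|5|1
+link7  8|5|1
R(2,0) f=1→J1  8|6|1
P(3,1) f=1→J1  8|7|1
C(7,6) f=2→J2  8|7|2
PS(6,0) f=2→J2  8|7|3
+link8  9|7|3
R(7,1) f=1→J1  9|8|3
PS(8,0) f=2→J2  9|8|4
P(8,5) f=1→J1  9|9|4
M = 3(9−1)−2·9−4 = 24−18−4 = 2

M = 2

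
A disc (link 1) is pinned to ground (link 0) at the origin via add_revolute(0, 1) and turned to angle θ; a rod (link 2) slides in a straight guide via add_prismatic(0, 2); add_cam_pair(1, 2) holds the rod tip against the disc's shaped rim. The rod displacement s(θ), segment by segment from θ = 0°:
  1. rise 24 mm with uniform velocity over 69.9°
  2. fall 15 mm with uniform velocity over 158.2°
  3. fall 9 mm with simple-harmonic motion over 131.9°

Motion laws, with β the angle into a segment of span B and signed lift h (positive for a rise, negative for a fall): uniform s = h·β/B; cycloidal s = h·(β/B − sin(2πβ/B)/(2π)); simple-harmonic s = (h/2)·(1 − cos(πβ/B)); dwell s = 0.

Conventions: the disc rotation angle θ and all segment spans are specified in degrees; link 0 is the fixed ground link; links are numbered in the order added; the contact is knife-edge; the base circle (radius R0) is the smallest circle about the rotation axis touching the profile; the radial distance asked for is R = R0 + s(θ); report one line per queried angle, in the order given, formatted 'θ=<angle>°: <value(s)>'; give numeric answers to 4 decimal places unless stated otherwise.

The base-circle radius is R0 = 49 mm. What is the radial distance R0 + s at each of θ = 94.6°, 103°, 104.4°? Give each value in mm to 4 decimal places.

segment 1 (0° to 69.9°, uniform, h = 24) is passed completely: s = 0.0000 + (24) = 24.0000
θ = 94.6° falls in segment 2 (69.9° to 228.1°, uniform, h = -15): β = 94.6 − 69.9 = 24.7°, B = 158.2°; Δs = -15·24.7/158.2 = -2.3420; s = 24.0000 − 2.3420 = 21.6580
θ = 103° falls in segment 2 (69.9° to 228.1°, uniform, h = -15): β = 103 − 69.9 = 33.1°, B = 158.2°; Δs = -15·33.1/158.2 = -3.1384; s = 24.0000 − 3.1384 = 20.8616
θ = 104.4° falls in segment 2 (69.9° to 228.1°, uniform, h = -15): β = 104.4 − 69.9 = 34.5°, B = 158.2°; Δs = -15·34.5/158.2 = -3.2712; s = 24.0000 − 3.2712 = 20.7288
θ=94.6°: R = R0 + s = 49 + 21.6580 = 70.6580
θ=103°: R = R0 + s = 49 + 20.8616 = 69.8616
θ=104.4°: R = R0 + s = 49 + 20.7288 = 69.7288

θ=94.6°: 70.6580
θ=103°: 69.8616
θ=104.4°: 69.7288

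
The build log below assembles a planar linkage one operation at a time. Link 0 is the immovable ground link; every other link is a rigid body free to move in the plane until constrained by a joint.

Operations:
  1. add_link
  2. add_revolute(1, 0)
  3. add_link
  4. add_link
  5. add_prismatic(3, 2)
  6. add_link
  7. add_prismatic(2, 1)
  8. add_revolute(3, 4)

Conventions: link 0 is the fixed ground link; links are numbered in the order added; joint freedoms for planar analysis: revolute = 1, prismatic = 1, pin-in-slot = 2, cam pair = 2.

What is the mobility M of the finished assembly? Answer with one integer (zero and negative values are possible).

link 0 = ground. State L|J1|J2 = 1|0|0
+link1  2|0|0
R(1,0) f=1→J1  2|1|0
+link2  3|1|0
+link3  4|1|0
P(3,2) f=1→J1  4|2|0
+link4  5|2|0
P(2,1) f=1→J1  5|3|0
R(3,4) f=1→J1  5|4|0
M = 3(5−1)−2·4−0 = 12−8−0 = 4

M = 4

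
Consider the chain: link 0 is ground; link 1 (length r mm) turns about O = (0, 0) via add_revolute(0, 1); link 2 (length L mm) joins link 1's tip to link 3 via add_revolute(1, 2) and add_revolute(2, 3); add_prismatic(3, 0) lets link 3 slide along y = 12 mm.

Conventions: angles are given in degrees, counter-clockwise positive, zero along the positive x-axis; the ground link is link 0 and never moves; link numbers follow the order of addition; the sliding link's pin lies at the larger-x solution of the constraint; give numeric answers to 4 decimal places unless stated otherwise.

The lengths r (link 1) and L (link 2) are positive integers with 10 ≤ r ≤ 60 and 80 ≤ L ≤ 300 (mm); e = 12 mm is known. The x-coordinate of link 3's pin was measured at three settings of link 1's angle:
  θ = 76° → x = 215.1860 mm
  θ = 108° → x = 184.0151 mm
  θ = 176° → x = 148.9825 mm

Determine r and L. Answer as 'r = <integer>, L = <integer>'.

constraint per measurement: (x − r cos θ)² + (r sin θ − e)² = L²
subtracting the θ₁ and θ₂ equations cancels the r² and L² terms:
r = (x₁² − x₂²) / (2[(x₁cos θ₁ + e sin θ₁) − (x₂cos θ₂ + e sin θ₂)]) = 57.0001 → r = 57
L² = (x₁ − r cos θ₁)² + (r sin θ₁ − e)² = 42436.0147 → L = 206.0000 → L = 206
check at θ₃=176°: x = 148.9825 (printed 148.9825) ✓

r = 57, L = 206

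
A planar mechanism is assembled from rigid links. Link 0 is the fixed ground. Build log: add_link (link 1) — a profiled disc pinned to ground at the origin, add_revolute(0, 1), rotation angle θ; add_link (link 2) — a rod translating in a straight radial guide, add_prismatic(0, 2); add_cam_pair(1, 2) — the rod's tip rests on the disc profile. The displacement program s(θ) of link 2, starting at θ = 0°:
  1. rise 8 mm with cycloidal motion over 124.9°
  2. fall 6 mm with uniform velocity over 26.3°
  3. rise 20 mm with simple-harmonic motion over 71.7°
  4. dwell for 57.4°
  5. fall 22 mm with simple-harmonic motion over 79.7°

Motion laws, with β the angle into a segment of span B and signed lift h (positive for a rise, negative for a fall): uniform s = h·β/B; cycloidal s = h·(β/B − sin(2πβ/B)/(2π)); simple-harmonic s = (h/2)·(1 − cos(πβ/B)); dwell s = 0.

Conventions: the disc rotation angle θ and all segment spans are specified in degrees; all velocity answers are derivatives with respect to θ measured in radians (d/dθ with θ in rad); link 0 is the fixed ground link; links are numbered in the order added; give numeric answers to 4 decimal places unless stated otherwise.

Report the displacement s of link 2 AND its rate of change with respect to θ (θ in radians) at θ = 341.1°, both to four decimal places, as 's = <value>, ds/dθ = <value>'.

seg 1 [0°–124.9°] cycloidal, h=8: full span → s += 8 → s = 8.0000
seg 2 [124.9°–151.2°] uniform, h=-6: full span → s += -6 → s = 2.0000
seg 3 [151.2°–222.9°] simple-harmonic, h=20: full span → s += 20 → s = 22.0000
seg 4 [222.9°–280.3°] dwell: s stays 22.0000
seg 5 [280.3°–360°] simple-harmonic, h=-22: θ=341.1° here. β=60.8, B=79.7. -22/2·(1 − cos(π·0.7629)) = -19.0860 → s = 2.9140
velocity in seg [280.3°–360°] (simple-harmonic), θ in radians: β = 60.8° = 1.0612 rad, B = 79.7° = 1.3910 rad; ds/dθ = (πh/(2B)) sin(πβ/B) = (π·(-22)/(2·1.3910)) sin(π·0.7629) = -16.842872 mm/rad

s = 2.9140, ds/dθ = -16.8429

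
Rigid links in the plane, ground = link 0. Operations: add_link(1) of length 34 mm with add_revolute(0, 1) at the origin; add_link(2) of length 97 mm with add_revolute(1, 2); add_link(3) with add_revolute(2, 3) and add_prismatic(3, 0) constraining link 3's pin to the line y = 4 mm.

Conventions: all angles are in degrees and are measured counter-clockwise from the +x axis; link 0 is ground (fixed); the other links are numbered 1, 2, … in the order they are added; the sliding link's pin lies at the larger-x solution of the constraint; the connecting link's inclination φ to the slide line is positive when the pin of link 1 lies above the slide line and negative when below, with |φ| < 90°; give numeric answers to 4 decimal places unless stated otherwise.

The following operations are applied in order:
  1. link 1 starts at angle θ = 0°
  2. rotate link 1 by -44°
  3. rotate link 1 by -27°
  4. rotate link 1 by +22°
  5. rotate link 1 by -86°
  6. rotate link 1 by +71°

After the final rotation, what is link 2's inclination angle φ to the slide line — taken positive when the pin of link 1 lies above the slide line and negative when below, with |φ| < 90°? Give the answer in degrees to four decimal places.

geometry: r = 34 mm, L = 97 mm, e = 4 mm; θ starts at 0°
rotate link 1 by -44°: θ ← 0° -44° = -44°
rotate link 1 by -27°: θ ← -44° -27° = -71°
rotate link 1 by +22°: θ ← -71° +22° = -49°
rotate link 1 by -86°: θ ← -49° -86° = -135°
rotate link 1 by +71°: θ ← -135° +71° = -64°
h = r sin θ − e = -30.558998 − 4 = -34.558998
sin φ = h / L = -34.558998 / 97 = -0.35627833
φ = arcsin(-0.35627833) = -20.871810°

-20.8718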